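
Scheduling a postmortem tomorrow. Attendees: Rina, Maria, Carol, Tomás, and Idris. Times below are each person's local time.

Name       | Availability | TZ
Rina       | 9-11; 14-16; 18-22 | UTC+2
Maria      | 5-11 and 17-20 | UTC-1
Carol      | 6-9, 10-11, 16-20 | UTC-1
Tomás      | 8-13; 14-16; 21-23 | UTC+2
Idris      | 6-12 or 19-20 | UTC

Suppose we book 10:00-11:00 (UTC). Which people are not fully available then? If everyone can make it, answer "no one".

Rina in UTC: 07:00-09:00, 12:00-14:00, 16:00-20:00 (subtract 2h to convert from UTC+2).
Maria in UTC: 06:00-12:00, 18:00-21:00 (add 1h to convert from UTC-1).
Carol in UTC: 07:00-10:00, 11:00-12:00, 17:00-21:00 (add 1h to convert from UTC-1).
Tomás in UTC: 06:00-11:00, 12:00-14:00, 19:00-21:00 (subtract 2h to convert from UTC+2).
Idris in UTC: 06:00-12:00, 19:00-20:00.
Rina: not fully free for 10:00-11:00. Maria: free for 10:00-11:00. Carol: not fully free for 10:00-11:00. Tomás: free for 10:00-11:00. Idris: free for 10:00-11:00.

Carol, Rina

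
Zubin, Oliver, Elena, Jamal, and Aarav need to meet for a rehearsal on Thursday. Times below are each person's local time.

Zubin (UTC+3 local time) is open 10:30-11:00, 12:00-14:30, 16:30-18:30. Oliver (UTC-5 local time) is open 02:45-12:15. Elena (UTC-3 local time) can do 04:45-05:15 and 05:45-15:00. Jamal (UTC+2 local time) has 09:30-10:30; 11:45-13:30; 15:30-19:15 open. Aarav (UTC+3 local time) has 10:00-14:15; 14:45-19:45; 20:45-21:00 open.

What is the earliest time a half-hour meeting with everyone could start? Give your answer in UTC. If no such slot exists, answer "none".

09:45

Zubin in UTC: 07:30-08:00, 09:00-11:30, 13:30-15:30 (subtract 3h to convert from UTC+3).
Oliver in UTC: 07:45-17:15 (add 5h to convert from UTC-5).
Elena in UTC: 07:45-08:15, 08:45-18:00 (add 3h to convert from UTC-3).
Jamal in UTC: 07:30-08:30, 09:45-11:30, 13:30-17:15 (subtract 2h to convert from UTC+2).
Aarav in UTC: 07:00-11:15, 11:45-16:45, 17:45-18:00 (subtract 3h to convert from UTC+3).
Zubin ∩ Oliver: 07:45-08:00, 09:00-11:30, 13:30-15:30.
Zubin ∩ Oliver ∩ Elena: 07:45-08:00, 09:00-11:30, 13:30-15:30.
Zubin ∩ Oliver ∩ Elena ∩ Jamal: 07:45-08:00, 09:45-11:30, 13:30-15:30.
Zubin ∩ Oliver ∩ Elena ∩ Jamal ∩ Aarav: 07:45-08:00, 09:45-11:15, 13:30-15:30.
The first common window of at least 30 minutes is 09:45-11:15, so the earliest start is 09:45.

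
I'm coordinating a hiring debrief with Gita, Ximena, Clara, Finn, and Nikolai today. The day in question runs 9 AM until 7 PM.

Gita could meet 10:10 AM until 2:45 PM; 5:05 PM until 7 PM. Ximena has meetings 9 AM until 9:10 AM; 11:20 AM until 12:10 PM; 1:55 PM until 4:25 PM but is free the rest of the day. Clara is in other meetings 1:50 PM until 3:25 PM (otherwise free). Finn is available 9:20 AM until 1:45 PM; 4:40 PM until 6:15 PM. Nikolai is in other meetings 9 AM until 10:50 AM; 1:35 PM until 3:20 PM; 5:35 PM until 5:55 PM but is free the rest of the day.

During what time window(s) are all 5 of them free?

10:50-11:20, 12:10-13:35, 17:05-17:35, 17:55-18:15

Gita free: 10:10-14:45, 17:05-19:00.
Ximena free: 09:10-11:20, 12:10-13:55, 16:25-19:00 (invert busy blocks within the working day).
Clara free: 09:00-13:50, 15:25-19:00 (invert busy blocks within the working day).
Finn free: 09:20-13:45, 16:40-18:15.
Nikolai free: 10:50-13:35, 15:20-17:35, 17:55-19:00 (invert busy blocks within the working day).
Gita ∩ Ximena: 10:10-11:20, 12:10-13:55, 17:05-19:00.
Gita ∩ Ximena ∩ Clara: 10:10-11:20, 12:10-13:50, 17:05-19:00.
Gita ∩ Ximena ∩ Clara ∩ Finn: 10:10-11:20, 12:10-13:45, 17:05-18:15.
Gita ∩ Ximena ∩ Clara ∩ Finn ∩ Nikolai: 10:50-11:20, 12:10-13:35, 17:05-17:35, 17:55-18:15.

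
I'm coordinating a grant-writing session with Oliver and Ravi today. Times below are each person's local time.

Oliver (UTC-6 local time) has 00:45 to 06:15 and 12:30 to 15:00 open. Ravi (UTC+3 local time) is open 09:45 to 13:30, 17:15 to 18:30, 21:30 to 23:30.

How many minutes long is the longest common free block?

Oliver in UTC: 06:45-12:15, 18:30-21:00 (add 6h to convert from UTC-6).
Ravi in UTC: 06:45-10:30, 14:15-15:30, 18:30-20:30 (subtract 3h to convert from UTC+3).
Oliver ∩ Ravi: 06:45-10:30, 18:30-20:30.
The longest is 06:45-10:30 at 225 minutes.

225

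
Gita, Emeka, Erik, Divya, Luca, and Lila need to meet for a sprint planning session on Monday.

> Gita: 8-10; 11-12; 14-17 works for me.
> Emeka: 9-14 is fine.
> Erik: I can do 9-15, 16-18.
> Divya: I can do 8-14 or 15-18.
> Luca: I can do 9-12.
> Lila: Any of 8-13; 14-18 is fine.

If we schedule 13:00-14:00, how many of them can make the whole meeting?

3

Emeka, Erik, and Divya can make the full 13:00-14:00 slot — that's 3.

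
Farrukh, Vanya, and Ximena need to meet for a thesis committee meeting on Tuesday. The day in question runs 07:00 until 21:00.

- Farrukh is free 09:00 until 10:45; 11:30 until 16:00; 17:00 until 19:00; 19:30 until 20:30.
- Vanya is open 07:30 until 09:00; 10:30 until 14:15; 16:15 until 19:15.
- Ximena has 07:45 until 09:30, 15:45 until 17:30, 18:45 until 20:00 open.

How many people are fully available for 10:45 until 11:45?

Vanya can make the full 10:45-11:45 slot — that's 1.

1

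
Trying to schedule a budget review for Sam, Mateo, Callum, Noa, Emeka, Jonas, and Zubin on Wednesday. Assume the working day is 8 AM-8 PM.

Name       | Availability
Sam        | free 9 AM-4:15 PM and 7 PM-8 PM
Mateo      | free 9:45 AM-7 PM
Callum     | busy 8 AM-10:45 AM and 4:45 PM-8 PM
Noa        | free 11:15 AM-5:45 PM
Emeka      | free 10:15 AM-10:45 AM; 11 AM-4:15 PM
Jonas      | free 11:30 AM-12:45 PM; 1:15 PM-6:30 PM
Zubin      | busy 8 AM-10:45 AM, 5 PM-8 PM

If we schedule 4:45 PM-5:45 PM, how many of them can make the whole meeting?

Sam free: 09:00-16:15, 19:00-20:00.
Mateo free: 09:45-19:00.
Callum free: 10:45-16:45 (invert busy blocks within the working day).
Noa free: 11:15-17:45.
Emeka free: 10:15-10:45, 11:00-16:15.
Jonas free: 11:30-12:45, 13:15-18:30.
Zubin free: 10:45-17:00 (invert busy blocks within the working day).
Mateo, Noa, and Jonas can make the full 16:45-17:45 slot — that's 3.

3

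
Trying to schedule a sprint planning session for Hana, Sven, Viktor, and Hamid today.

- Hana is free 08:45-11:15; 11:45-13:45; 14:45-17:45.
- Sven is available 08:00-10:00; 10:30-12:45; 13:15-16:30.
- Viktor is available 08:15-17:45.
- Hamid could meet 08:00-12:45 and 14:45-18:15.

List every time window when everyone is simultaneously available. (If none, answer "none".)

Hana ∩ Sven: 08:45-10:00, 10:30-11:15, 11:45-12:45, 13:15-13:45, 14:45-16:30.
Hana ∩ Sven ∩ Viktor: 08:45-10:00, 10:30-11:15, 11:45-12:45, 13:15-13:45, 14:45-16:30.
Hana ∩ Sven ∩ Viktor ∩ Hamid: 08:45-10:00, 10:30-11:15, 11:45-12:45, 14:45-16:30.

08:45-10:00, 10:30-11:15, 11:45-12:45, 14:45-16:30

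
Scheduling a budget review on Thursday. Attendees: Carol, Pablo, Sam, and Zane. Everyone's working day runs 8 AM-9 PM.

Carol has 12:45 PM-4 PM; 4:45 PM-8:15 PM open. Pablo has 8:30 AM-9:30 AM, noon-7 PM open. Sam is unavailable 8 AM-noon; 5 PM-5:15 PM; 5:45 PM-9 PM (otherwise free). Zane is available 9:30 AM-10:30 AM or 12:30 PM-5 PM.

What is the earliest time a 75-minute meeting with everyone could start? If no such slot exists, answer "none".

12:45

Carol free: 12:45-16:00, 16:45-20:15.
Pablo free: 08:30-09:30, 12:00-19:00.
Sam free: 12:00-17:00, 17:15-17:45 (invert busy blocks within the working day).
Zane free: 09:30-10:30, 12:30-17:00.
Carol ∩ Pablo: 12:45-16:00, 16:45-19:00.
Carol ∩ Pablo ∩ Sam: 12:45-16:00, 16:45-17:00, 17:15-17:45.
Carol ∩ Pablo ∩ Sam ∩ Zane: 12:45-16:00, 16:45-17:00.
The first common window of at least 75 minutes is 12:45-16:00, so the earliest start is 12:45.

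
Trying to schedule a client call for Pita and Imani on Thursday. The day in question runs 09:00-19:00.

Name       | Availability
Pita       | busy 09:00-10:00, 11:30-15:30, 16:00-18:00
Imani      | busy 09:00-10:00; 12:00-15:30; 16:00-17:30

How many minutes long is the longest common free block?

Pita free: 10:00-11:30, 15:30-16:00, 18:00-19:00 (invert busy blocks within the working day).
Imani free: 10:00-12:00, 15:30-16:00, 17:30-19:00 (invert busy blocks within the working day).
Pita ∩ Imani: 10:00-11:30, 15:30-16:00, 18:00-19:00.
The longest is 10:00-11:30 at 90 minutes.

90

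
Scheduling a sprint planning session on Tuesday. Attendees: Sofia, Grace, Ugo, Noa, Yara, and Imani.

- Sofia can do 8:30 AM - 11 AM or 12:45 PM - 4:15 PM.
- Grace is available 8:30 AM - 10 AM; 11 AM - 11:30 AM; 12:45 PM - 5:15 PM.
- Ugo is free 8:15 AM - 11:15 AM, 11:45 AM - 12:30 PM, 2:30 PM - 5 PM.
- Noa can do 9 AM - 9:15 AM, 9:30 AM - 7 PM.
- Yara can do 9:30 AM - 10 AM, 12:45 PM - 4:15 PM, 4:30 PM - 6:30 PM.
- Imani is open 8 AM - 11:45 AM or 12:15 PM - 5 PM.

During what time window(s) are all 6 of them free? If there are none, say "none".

Sofia ∩ Grace: 08:30-10:00, 12:45-16:15.
Sofia ∩ Grace ∩ Ugo: 08:30-10:00, 14:30-16:15.
Sofia ∩ Grace ∩ Ugo ∩ Noa: 09:00-09:15, 09:30-10:00, 14:30-16:15.
Sofia ∩ Grace ∩ Ugo ∩ Noa ∩ Yara: 09:30-10:00, 14:30-16:15.
Sofia ∩ Grace ∩ Ugo ∩ Noa ∩ Yara ∩ Imani: 09:30-10:00, 14:30-16:15.

09:30-10:00, 14:30-16:15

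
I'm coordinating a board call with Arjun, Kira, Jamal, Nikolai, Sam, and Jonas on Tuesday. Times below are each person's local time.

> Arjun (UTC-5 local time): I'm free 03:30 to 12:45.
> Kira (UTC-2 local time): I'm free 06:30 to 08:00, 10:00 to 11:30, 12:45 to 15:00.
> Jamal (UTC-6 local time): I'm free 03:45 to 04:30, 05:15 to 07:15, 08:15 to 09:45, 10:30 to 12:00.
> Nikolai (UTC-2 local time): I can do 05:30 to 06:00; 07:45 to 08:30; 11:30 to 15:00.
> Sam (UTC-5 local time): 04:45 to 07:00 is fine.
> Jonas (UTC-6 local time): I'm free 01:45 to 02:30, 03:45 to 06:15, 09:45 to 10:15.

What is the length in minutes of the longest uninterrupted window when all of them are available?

15

Arjun in UTC: 08:30-17:45 (add 5h to convert from UTC-5).
Kira in UTC: 08:30-10:00, 12:00-13:30, 14:45-17:00 (add 2h to convert from UTC-2).
Jamal in UTC: 09:45-10:30, 11:15-13:15, 14:15-15:45, 16:30-18:00 (add 6h to convert from UTC-6).
Nikolai in UTC: 07:30-08:00, 09:45-10:30, 13:30-17:00 (add 2h to convert from UTC-2).
Sam in UTC: 09:45-12:00 (add 5h to convert from UTC-5).
Jonas in UTC: 07:45-08:30, 09:45-12:15, 15:45-16:15 (add 6h to convert from UTC-6).
Arjun ∩ Kira: 08:30-10:00, 12:00-13:30, 14:45-17:00.
Arjun ∩ Kira ∩ Jamal: 09:45-10:00, 12:00-13:15, 14:45-15:45, 16:30-17:00.
Arjun ∩ Kira ∩ Jamal ∩ Nikolai: 09:45-10:00, 14:45-15:45, 16:30-17:00.
Arjun ∩ Kira ∩ Jamal ∩ Nikolai ∩ Sam: 09:45-10:00.
Arjun ∩ Kira ∩ Jamal ∩ Nikolai ∩ Sam ∩ Jonas: 09:45-10:00.
The longest is 09:45-10:00 at 15 minutes.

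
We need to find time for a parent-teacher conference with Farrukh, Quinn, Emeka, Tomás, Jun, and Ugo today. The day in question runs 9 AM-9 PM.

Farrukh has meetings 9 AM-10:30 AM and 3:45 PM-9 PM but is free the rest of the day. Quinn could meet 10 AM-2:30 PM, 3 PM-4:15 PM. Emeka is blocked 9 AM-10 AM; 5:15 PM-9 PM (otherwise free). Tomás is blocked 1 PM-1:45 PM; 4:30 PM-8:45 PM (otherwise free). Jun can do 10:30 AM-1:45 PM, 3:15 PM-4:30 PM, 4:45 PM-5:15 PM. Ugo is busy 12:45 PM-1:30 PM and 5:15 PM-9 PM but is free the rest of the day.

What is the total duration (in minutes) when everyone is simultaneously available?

Farrukh free: 10:30-15:45 (invert busy blocks within the working day).
Quinn free: 10:00-14:30, 15:00-16:15.
Emeka free: 10:00-17:15 (invert busy blocks within the working day).
Tomás free: 09:00-13:00, 13:45-16:30, 20:45-21:00 (invert busy blocks within the working day).
Jun free: 10:30-13:45, 15:15-16:30, 16:45-17:15.
Ugo free: 09:00-12:45, 13:30-17:15 (invert busy blocks within the working day).
Farrukh ∩ Quinn: 10:30-14:30, 15:00-15:45.
Farrukh ∩ Quinn ∩ Emeka: 10:30-14:30, 15:00-15:45.
Farrukh ∩ Quinn ∩ Emeka ∩ Tomás: 10:30-13:00, 13:45-14:30, 15:00-15:45.
Farrukh ∩ Quinn ∩ Emeka ∩ Tomás ∩ Jun: 10:30-13:00, 15:15-15:45.
Farrukh ∩ Quinn ∩ Emeka ∩ Tomás ∩ Jun ∩ Ugo: 10:30-12:45, 15:15-15:45.
Summing the common windows: 135 + 30 = 165 minutes.

165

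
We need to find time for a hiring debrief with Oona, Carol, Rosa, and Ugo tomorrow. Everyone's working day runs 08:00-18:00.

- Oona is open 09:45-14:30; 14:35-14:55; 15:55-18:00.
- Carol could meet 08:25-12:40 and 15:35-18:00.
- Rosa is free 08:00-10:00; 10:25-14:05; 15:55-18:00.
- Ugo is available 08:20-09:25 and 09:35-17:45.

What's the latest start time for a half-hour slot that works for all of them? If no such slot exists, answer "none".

17:15

Oona ∩ Carol: 09:45-12:40, 15:55-18:00.
Oona ∩ Carol ∩ Rosa: 09:45-10:00, 10:25-12:40, 15:55-18:00.
Oona ∩ Carol ∩ Rosa ∩ Ugo: 09:45-10:00, 10:25-12:40, 15:55-17:45.
The last common window of at least 30 minutes is 15:55-17:45; a 30-minute meeting can start as late as 17:15 and still end by 17:45.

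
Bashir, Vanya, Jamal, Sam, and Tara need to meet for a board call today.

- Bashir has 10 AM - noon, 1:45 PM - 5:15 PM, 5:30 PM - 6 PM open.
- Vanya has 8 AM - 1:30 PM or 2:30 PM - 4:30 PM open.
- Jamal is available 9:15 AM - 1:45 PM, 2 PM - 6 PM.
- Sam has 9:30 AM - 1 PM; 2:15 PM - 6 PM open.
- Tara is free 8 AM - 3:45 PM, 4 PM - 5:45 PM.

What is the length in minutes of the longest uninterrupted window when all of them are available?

Bashir ∩ Vanya: 10:00-12:00, 14:30-16:30.
Bashir ∩ Vanya ∩ Jamal: 10:00-12:00, 14:30-16:30.
Bashir ∩ Vanya ∩ Jamal ∩ Sam: 10:00-12:00, 14:30-16:30.
Bashir ∩ Vanya ∩ Jamal ∩ Sam ∩ Tara: 10:00-12:00, 14:30-15:45, 16:00-16:30.
The longest is 10:00-12:00 at 120 minutes.

120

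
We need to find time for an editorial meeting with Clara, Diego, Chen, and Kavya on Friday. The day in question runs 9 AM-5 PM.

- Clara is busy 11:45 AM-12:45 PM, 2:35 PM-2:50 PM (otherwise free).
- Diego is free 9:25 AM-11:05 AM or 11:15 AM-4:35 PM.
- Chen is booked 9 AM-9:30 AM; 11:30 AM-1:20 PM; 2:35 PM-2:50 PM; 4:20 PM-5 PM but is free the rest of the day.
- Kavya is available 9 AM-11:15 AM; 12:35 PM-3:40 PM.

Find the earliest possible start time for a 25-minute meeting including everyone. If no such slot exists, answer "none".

09:30

Clara free: 09:00-11:45, 12:45-14:35, 14:50-17:00 (invert busy blocks within the working day).
Diego free: 09:25-11:05, 11:15-16:35.
Chen free: 09:30-11:30, 13:20-14:35, 14:50-16:20 (invert busy blocks within the working day).
Kavya free: 09:00-11:15, 12:35-15:40.
Clara ∩ Diego: 09:25-11:05, 11:15-11:45, 12:45-14:35, 14:50-16:35.
Clara ∩ Diego ∩ Chen: 09:30-11:05, 11:15-11:30, 13:20-14:35, 14:50-16:20.
Clara ∩ Diego ∩ Chen ∩ Kavya: 09:30-11:05, 13:20-14:35, 14:50-15:40.
So the common availability across everyone is 09:30-11:05, 13:20-14:35, 14:50-15:40.
The first common window of at least 25 minutes is 09:30-11:05, so the earliest start is 09:30.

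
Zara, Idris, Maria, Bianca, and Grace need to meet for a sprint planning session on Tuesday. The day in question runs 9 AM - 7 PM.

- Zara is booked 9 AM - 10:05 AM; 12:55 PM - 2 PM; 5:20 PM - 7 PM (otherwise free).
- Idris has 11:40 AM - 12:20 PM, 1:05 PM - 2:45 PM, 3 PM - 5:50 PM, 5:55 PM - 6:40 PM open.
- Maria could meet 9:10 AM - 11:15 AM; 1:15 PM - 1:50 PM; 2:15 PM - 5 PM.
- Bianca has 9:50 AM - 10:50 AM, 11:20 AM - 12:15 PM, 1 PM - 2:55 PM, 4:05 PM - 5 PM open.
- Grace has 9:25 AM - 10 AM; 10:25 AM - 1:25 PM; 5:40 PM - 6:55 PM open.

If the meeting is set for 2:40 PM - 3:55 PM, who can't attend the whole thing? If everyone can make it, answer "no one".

Bianca, Grace, Idris

Zara free: 10:05-12:55, 14:00-17:20 (invert busy blocks within the working day).
Idris free: 11:40-12:20, 13:05-14:45, 15:00-17:50, 17:55-18:40.
Maria free: 09:10-11:15, 13:15-13:50, 14:15-17:00.
Bianca free: 09:50-10:50, 11:20-12:15, 13:00-14:55, 16:05-17:00.
Grace free: 09:25-10:00, 10:25-13:25, 17:40-18:55.
Zara: free for 14:40-15:55. Idris: not fully free for 14:40-15:55. Maria: free for 14:40-15:55. Bianca: not fully free for 14:40-15:55. Grace: not fully free for 14:40-15:55.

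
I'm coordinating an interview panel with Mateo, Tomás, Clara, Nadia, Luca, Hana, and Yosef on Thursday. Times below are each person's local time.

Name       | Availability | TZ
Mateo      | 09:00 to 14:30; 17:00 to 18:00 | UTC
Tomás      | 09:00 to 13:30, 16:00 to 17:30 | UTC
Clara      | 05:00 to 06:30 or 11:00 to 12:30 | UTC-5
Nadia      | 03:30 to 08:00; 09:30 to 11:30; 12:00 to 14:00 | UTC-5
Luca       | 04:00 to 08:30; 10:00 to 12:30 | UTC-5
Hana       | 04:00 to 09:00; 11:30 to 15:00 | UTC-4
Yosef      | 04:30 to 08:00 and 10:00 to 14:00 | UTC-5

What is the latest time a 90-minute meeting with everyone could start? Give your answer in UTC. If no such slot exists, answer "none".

Mateo in UTC: 09:00-14:30, 17:00-18:00.
Tomás in UTC: 09:00-13:30, 16:00-17:30.
Clara in UTC: 10:00-11:30, 16:00-17:30 (add 5h to convert from UTC-5).
Nadia in UTC: 08:30-13:00, 14:30-16:30, 17:00-19:00 (add 5h to convert from UTC-5).
Luca in UTC: 09:00-13:30, 15:00-17:30 (add 5h to convert from UTC-5).
Hana in UTC: 08:00-13:00, 15:30-19:00 (add 4h to convert from UTC-4).
Yosef in UTC: 09:30-13:00, 15:00-19:00 (add 5h to convert from UTC-5).
Mateo ∩ Tomás: 09:00-13:30, 17:00-17:30.
Mateo ∩ Tomás ∩ Clara: 10:00-11:30, 17:00-17:30.
Mateo ∩ Tomás ∩ Clara ∩ Nadia: 10:00-11:30, 17:00-17:30.
Mateo ∩ Tomás ∩ Clara ∩ Nadia ∩ Luca: 10:00-11:30, 17:00-17:30.
Mateo ∩ Tomás ∩ Clara ∩ Nadia ∩ Luca ∩ Hana: 10:00-11:30, 17:00-17:30.
Mateo ∩ Tomás ∩ Clara ∩ Nadia ∩ Luca ∩ Hana ∩ Yosef: 10:00-11:30, 17:00-17:30.
The last common window of at least 90 minutes is 10:00-11:30; a 90-minute meeting can start as late as 10:00 and still end by 11:30.

10:00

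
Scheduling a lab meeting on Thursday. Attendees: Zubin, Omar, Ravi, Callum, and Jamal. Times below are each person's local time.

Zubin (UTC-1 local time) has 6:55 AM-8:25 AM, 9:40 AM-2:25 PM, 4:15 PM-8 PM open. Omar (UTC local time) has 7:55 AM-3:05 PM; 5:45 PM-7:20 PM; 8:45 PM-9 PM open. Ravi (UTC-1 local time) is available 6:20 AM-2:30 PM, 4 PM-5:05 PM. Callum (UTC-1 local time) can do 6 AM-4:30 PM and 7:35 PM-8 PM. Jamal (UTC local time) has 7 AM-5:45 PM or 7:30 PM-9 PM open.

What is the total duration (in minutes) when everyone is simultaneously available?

355

Zubin in UTC: 07:55-09:25, 10:40-15:25, 17:15-21:00 (add 1h to convert from UTC-1).
Omar in UTC: 07:55-15:05, 17:45-19:20, 20:45-21:00.
Ravi in UTC: 07:20-15:30, 17:00-18:05 (add 1h to convert from UTC-1).
Callum in UTC: 07:00-17:30, 20:35-21:00 (add 1h to convert from UTC-1).
Jamal in UTC: 07:00-17:45, 19:30-21:00.
Zubin ∩ Omar: 07:55-09:25, 10:40-15:05, 17:45-19:20, 20:45-21:00.
Zubin ∩ Omar ∩ Ravi: 07:55-09:25, 10:40-15:05, 17:45-18:05.
Zubin ∩ Omar ∩ Ravi ∩ Callum: 07:55-09:25, 10:40-15:05.
Zubin ∩ Omar ∩ Ravi ∩ Callum ∩ Jamal: 07:55-09:25, 10:40-15:05.
Summing the common windows: 90 + 265 = 355 minutes.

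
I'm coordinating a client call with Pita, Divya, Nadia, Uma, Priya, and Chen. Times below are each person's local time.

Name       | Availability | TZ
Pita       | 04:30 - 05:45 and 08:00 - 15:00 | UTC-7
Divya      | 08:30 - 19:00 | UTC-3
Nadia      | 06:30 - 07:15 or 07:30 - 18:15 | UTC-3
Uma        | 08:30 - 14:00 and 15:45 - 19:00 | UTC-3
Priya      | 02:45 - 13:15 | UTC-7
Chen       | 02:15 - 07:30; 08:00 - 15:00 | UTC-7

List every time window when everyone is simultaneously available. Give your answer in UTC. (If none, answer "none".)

11:30-12:45, 15:00-17:00, 18:45-20:15

Pita in UTC: 11:30-12:45, 15:00-22:00 (add 7h to convert from UTC-7).
Divya in UTC: 11:30-22:00 (add 3h to convert from UTC-3).
Nadia in UTC: 09:30-10:15, 10:30-21:15 (add 3h to convert from UTC-3).
Uma in UTC: 11:30-17:00, 18:45-22:00 (add 3h to convert from UTC-3).
Priya in UTC: 09:45-20:15 (add 7h to convert from UTC-7).
Chen in UTC: 09:15-14:30, 15:00-22:00 (add 7h to convert from UTC-7).
Pita ∩ Divya: 11:30-12:45, 15:00-22:00.
Pita ∩ Divya ∩ Nadia: 11:30-12:45, 15:00-21:15.
Pita ∩ Divya ∩ Nadia ∩ Uma: 11:30-12:45, 15:00-17:00, 18:45-21:15.
Pita ∩ Divya ∩ Nadia ∩ Uma ∩ Priya: 11:30-12:45, 15:00-17:00, 18:45-20:15.
Pita ∩ Divya ∩ Nadia ∩ Uma ∩ Priya ∩ Chen: 11:30-12:45, 15:00-17:00, 18:45-20:15.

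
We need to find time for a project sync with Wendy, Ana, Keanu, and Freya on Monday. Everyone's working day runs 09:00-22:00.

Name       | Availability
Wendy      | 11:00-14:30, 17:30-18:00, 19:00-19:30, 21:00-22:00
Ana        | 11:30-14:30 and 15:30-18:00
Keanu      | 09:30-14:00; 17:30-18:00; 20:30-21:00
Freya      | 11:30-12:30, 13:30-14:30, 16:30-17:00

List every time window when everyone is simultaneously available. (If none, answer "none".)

Wendy ∩ Ana: 11:30-14:30, 17:30-18:00.
Wendy ∩ Ana ∩ Keanu: 11:30-14:00, 17:30-18:00.
Wendy ∩ Ana ∩ Keanu ∩ Freya: 11:30-12:30, 13:30-14:00.

11:30-12:30, 13:30-14:00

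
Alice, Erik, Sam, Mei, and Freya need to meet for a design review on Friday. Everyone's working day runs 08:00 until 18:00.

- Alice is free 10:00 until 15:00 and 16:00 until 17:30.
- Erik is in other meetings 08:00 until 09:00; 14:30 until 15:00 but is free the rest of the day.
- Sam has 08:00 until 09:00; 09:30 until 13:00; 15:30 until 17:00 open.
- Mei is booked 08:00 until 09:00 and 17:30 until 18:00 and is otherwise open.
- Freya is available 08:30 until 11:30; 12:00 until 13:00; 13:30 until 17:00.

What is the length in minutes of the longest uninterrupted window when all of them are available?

90

Alice free: 10:00-15:00, 16:00-17:30.
Erik free: 09:00-14:30, 15:00-18:00 (invert busy blocks within the working day).
Sam free: 08:00-09:00, 09:30-13:00, 15:30-17:00.
Mei free: 09:00-17:30 (invert busy blocks within the working day).
Freya free: 08:30-11:30, 12:00-13:00, 13:30-17:00.
Alice ∩ Erik: 10:00-14:30, 16:00-17:30.
Alice ∩ Erik ∩ Sam: 10:00-13:00, 16:00-17:00.
Alice ∩ Erik ∩ Sam ∩ Mei: 10:00-13:00, 16:00-17:00.
Alice ∩ Erik ∩ Sam ∩ Mei ∩ Freya: 10:00-11:30, 12:00-13:00, 16:00-17:00.
The longest is 10:00-11:30 at 90 minutes.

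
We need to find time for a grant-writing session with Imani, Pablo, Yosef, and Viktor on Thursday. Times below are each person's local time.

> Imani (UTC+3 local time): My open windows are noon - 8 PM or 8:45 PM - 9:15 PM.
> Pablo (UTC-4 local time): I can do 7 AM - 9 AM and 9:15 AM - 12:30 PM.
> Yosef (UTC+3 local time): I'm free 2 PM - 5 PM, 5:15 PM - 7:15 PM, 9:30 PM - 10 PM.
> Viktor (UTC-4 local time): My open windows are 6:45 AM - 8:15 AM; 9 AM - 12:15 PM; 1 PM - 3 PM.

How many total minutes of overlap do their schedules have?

Imani in UTC: 09:00-17:00, 17:45-18:15 (subtract 3h to convert from UTC+3).
Pablo in UTC: 11:00-13:00, 13:15-16:30 (add 4h to convert from UTC-4).
Yosef in UTC: 11:00-14:00, 14:15-16:15, 18:30-19:00 (subtract 3h to convert from UTC+3).
Viktor in UTC: 10:45-12:15, 13:00-16:15, 17:00-19:00 (add 4h to convert from UTC-4).
Imani ∩ Pablo: 11:00-13:00, 13:15-16:30.
Imani ∩ Pablo ∩ Yosef: 11:00-13:00, 13:15-14:00, 14:15-16:15.
Imani ∩ Pablo ∩ Yosef ∩ Viktor: 11:00-12:15, 13:15-14:00, 14:15-16:15.
Summing the common windows: 75 + 45 + 120 = 240 minutes.

240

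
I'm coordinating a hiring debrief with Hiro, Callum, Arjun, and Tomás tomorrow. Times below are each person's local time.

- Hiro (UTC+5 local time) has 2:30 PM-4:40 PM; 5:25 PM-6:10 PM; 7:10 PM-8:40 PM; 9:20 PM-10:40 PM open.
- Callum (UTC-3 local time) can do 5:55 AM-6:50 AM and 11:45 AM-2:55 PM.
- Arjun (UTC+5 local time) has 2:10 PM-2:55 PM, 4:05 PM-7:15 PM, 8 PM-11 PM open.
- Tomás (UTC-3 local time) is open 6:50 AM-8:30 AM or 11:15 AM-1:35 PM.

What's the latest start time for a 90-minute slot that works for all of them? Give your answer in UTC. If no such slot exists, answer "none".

none

Hiro in UTC: 09:30-11:40, 12:25-13:10, 14:10-15:40, 16:20-17:40 (subtract 5h to convert from UTC+5).
Callum in UTC: 08:55-09:50, 14:45-17:55 (add 3h to convert from UTC-3).
Arjun in UTC: 09:10-09:55, 11:05-14:15, 15:00-18:00 (subtract 5h to convert from UTC+5).
Tomás in UTC: 09:50-11:30, 14:15-16:35 (add 3h to convert from UTC-3).
Hiro ∩ Callum: 09:30-09:50, 14:45-15:40, 16:20-17:40.
Hiro ∩ Callum ∩ Arjun: 09:30-09:50, 15:00-15:40, 16:20-17:40.
Hiro ∩ Callum ∩ Arjun ∩ Tomás: 15:00-15:40, 16:20-16:35.
No common window is at least 90 minutes long.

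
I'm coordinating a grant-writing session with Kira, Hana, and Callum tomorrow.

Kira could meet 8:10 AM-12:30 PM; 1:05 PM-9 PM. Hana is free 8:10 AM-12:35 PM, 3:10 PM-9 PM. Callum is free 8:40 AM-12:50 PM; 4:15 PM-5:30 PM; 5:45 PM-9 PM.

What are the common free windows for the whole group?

08:40-12:30, 16:15-17:30, 17:45-21:00

Kira ∩ Hana: 08:10-12:30, 15:10-21:00.
Kira ∩ Hana ∩ Callum: 08:40-12:30, 16:15-17:30, 17:45-21:00.
So the common availability across everyone is 08:40-12:30, 16:15-17:30, 17:45-21:00.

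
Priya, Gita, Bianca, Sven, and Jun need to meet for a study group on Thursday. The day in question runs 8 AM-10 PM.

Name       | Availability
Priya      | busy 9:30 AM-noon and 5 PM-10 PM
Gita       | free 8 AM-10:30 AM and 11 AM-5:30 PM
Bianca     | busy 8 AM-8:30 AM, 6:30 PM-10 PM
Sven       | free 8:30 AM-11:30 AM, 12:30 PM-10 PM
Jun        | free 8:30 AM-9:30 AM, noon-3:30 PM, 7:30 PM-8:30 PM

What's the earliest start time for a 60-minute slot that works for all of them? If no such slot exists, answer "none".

08:30

Priya free: 08:00-09:30, 12:00-17:00 (invert busy blocks within the working day).
Gita free: 08:00-10:30, 11:00-17:30.
Bianca free: 08:30-18:30 (invert busy blocks within the working day).
Sven free: 08:30-11:30, 12:30-22:00.
Jun free: 08:30-09:30, 12:00-15:30, 19:30-20:30.
Priya ∩ Gita: 08:00-09:30, 12:00-17:00.
Priya ∩ Gita ∩ Bianca: 08:30-09:30, 12:00-17:00.
Priya ∩ Gita ∩ Bianca ∩ Sven: 08:30-09:30, 12:30-17:00.
Priya ∩ Gita ∩ Bianca ∩ Sven ∩ Jun: 08:30-09:30, 12:30-15:30.
So the common availability across everyone is 08:30-09:30, 12:30-15:30.
The first common window of at least 60 minutes is 08:30-09:30, so the earliest start is 08:30.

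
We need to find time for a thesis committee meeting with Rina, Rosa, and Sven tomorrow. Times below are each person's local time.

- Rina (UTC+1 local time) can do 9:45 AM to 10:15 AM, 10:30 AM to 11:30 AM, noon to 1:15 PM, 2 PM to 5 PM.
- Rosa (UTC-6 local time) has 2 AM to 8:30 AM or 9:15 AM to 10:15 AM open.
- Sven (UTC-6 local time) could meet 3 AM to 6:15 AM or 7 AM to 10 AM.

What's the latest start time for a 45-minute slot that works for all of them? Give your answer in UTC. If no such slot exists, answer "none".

Rina in UTC: 08:45-09:15, 09:30-10:30, 11:00-12:15, 13:00-16:00 (subtract 1h to convert from UTC+1).
Rosa in UTC: 08:00-14:30, 15:15-16:15 (add 6h to convert from UTC-6).
Sven in UTC: 09:00-12:15, 13:00-16:00 (add 6h to convert from UTC-6).
Rina ∩ Rosa: 08:45-09:15, 09:30-10:30, 11:00-12:15, 13:00-14:30, 15:15-16:00.
Rina ∩ Rosa ∩ Sven: 09:00-09:15, 09:30-10:30, 11:00-12:15, 13:00-14:30, 15:15-16:00.
Those are the intersection windows.
The last common window of at least 45 minutes is 15:15-16:00; a 45-minute meeting can start as late as 15:15 and still end by 16:00.

15:15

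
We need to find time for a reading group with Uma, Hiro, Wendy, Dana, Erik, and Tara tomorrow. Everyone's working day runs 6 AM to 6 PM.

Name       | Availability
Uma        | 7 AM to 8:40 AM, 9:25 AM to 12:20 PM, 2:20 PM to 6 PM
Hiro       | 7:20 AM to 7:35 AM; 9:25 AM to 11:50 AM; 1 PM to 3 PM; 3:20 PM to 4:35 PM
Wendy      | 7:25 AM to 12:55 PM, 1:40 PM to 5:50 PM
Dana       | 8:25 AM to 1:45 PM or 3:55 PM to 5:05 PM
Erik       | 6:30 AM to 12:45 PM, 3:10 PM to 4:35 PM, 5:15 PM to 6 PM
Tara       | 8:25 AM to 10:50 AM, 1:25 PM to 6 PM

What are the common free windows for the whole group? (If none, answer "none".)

Uma ∩ Hiro: 07:20-07:35, 09:25-11:50, 14:20-15:00, 15:20-16:35.
Uma ∩ Hiro ∩ Wendy: 07:25-07:35, 09:25-11:50, 14:20-15:00, 15:20-16:35.
Uma ∩ Hiro ∩ Wendy ∩ Dana: 09:25-11:50, 15:55-16:35.
Uma ∩ Hiro ∩ Wendy ∩ Dana ∩ Erik: 09:25-11:50, 15:55-16:35.
Uma ∩ Hiro ∩ Wendy ∩ Dana ∩ Erik ∩ Tara: 09:25-10:50, 15:55-16:35.

09:25-10:50, 15:55-16:35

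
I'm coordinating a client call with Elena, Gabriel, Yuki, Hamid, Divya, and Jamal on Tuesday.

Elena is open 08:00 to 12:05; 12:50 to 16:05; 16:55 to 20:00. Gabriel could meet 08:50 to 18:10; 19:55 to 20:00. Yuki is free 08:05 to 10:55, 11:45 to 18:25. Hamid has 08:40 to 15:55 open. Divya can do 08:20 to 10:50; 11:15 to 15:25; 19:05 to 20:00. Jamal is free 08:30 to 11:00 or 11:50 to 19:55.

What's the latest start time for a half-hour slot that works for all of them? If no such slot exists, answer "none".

Elena ∩ Gabriel: 08:50-12:05, 12:50-16:05, 16:55-18:10, 19:55-20:00.
Elena ∩ Gabriel ∩ Yuki: 08:50-10:55, 11:45-12:05, 12:50-16:05, 16:55-18:10.
Elena ∩ Gabriel ∩ Yuki ∩ Hamid: 08:50-10:55, 11:45-12:05, 12:50-15:55.
Elena ∩ Gabriel ∩ Yuki ∩ Hamid ∩ Divya: 08:50-10:50, 11:45-12:05, 12:50-15:25.
Elena ∩ Gabriel ∩ Yuki ∩ Hamid ∩ Divya ∩ Jamal: 08:50-10:50, 11:50-12:05, 12:50-15:25.
So the common availability across everyone is 08:50-10:50, 11:50-12:05, 12:50-15:25.
The last common window of at least 30 minutes is 12:50-15:25; a 30-minute meeting can start as late as 14:55 and still end by 15:25.

14:55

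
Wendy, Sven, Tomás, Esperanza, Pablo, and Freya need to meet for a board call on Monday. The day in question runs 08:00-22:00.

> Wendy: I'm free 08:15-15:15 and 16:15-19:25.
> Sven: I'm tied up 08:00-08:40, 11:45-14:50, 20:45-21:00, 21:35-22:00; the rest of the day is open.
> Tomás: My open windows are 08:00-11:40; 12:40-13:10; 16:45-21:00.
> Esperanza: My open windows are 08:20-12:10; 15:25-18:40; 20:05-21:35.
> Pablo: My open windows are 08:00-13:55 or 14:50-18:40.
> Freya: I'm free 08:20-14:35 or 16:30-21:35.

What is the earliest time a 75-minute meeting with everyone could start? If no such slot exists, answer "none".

08:40

Wendy free: 08:15-15:15, 16:15-19:25.
Sven free: 08:40-11:45, 14:50-20:45, 21:00-21:35 (invert busy blocks within the working day).
Tomás free: 08:00-11:40, 12:40-13:10, 16:45-21:00.
Esperanza free: 08:20-12:10, 15:25-18:40, 20:05-21:35.
Pablo free: 08:00-13:55, 14:50-18:40.
Freya free: 08:20-14:35, 16:30-21:35.
Wendy ∩ Sven: 08:40-11:45, 14:50-15:15, 16:15-19:25.
Wendy ∩ Sven ∩ Tomás: 08:40-11:40, 16:45-19:25.
Wendy ∩ Sven ∩ Tomás ∩ Esperanza: 08:40-11:40, 16:45-18:40.
Wendy ∩ Sven ∩ Tomás ∩ Esperanza ∩ Pablo: 08:40-11:40, 16:45-18:40.
Wendy ∩ Sven ∩ Tomás ∩ Esperanza ∩ Pablo ∩ Freya: 08:40-11:40, 16:45-18:40.
The first common window of at least 75 minutes is 08:40-11:40, so the earliest start is 08:40.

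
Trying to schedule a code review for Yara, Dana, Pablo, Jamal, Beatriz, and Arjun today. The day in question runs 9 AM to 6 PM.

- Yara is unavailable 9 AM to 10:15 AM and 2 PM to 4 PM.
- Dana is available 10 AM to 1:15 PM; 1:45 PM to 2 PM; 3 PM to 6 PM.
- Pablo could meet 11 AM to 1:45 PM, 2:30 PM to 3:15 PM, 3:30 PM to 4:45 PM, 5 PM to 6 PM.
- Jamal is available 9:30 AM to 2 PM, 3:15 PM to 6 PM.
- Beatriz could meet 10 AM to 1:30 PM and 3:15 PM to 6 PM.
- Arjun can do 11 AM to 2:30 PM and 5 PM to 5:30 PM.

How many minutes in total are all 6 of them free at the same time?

Yara free: 10:15-14:00, 16:00-18:00 (invert busy blocks within the working day).
Dana free: 10:00-13:15, 13:45-14:00, 15:00-18:00.
Pablo free: 11:00-13:45, 14:30-15:15, 15:30-16:45, 17:00-18:00.
Jamal free: 09:30-14:00, 15:15-18:00.
Beatriz free: 10:00-13:30, 15:15-18:00.
Arjun free: 11:00-14:30, 17:00-17:30.
Yara ∩ Dana: 10:15-13:15, 13:45-14:00, 16:00-18:00.
Yara ∩ Dana ∩ Pablo: 11:00-13:15, 16:00-16:45, 17:00-18:00.
Yara ∩ Dana ∩ Pablo ∩ Jamal: 11:00-13:15, 16:00-16:45, 17:00-18:00.
Yara ∩ Dana ∩ Pablo ∩ Jamal ∩ Beatriz: 11:00-13:15, 16:00-16:45, 17:00-18:00.
Yara ∩ Dana ∩ Pablo ∩ Jamal ∩ Beatriz ∩ Arjun: 11:00-13:15, 17:00-17:30.
Summing the common windows: 135 + 30 = 165 minutes.

165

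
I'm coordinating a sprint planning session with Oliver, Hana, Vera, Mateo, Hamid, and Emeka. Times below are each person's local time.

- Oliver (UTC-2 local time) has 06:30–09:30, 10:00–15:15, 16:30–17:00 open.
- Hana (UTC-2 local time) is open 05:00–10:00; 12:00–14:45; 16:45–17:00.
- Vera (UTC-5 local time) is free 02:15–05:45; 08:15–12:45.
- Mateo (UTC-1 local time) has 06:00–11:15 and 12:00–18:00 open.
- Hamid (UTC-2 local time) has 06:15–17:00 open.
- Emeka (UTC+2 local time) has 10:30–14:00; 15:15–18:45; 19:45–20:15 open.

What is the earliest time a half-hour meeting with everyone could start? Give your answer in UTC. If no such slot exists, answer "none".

08:30

Oliver in UTC: 08:30-11:30, 12:00-17:15, 18:30-19:00 (add 2h to convert from UTC-2).
Hana in UTC: 07:00-12:00, 14:00-16:45, 18:45-19:00 (add 2h to convert from UTC-2).
Vera in UTC: 07:15-10:45, 13:15-17:45 (add 5h to convert from UTC-5).
Mateo in UTC: 07:00-12:15, 13:00-19:00 (add 1h to convert from UTC-1).
Hamid in UTC: 08:15-19:00 (add 2h to convert from UTC-2).
Emeka in UTC: 08:30-12:00, 13:15-16:45, 17:45-18:15 (subtract 2h to convert from UTC+2).
Oliver ∩ Hana: 08:30-11:30, 14:00-16:45, 18:45-19:00.
Oliver ∩ Hana ∩ Vera: 08:30-10:45, 14:00-16:45.
Oliver ∩ Hana ∩ Vera ∩ Mateo: 08:30-10:45, 14:00-16:45.
Oliver ∩ Hana ∩ Vera ∩ Mateo ∩ Hamid: 08:30-10:45, 14:00-16:45.
Oliver ∩ Hana ∩ Vera ∩ Mateo ∩ Hamid ∩ Emeka: 08:30-10:45, 14:00-16:45.
The first common window of at least 30 minutes is 08:30-10:45, so the earliest start is 08:30.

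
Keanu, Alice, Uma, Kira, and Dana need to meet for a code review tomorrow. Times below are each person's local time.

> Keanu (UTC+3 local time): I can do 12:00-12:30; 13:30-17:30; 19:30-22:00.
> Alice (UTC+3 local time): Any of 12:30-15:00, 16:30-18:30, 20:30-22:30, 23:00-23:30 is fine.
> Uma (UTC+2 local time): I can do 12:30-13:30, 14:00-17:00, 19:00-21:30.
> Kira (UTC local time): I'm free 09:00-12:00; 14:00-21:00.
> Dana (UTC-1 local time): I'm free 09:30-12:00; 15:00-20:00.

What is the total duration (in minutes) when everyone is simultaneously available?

Keanu in UTC: 09:00-09:30, 10:30-14:30, 16:30-19:00 (subtract 3h to convert from UTC+3).
Alice in UTC: 09:30-12:00, 13:30-15:30, 17:30-19:30, 20:00-20:30 (subtract 3h to convert from UTC+3).
Uma in UTC: 10:30-11:30, 12:00-15:00, 17:00-19:30 (subtract 2h to convert from UTC+2).
Kira in UTC: 09:00-12:00, 14:00-21:00.
Dana in UTC: 10:30-13:00, 16:00-21:00 (add 1h to convert from UTC-1).
Keanu ∩ Alice: 10:30-12:00, 13:30-14:30, 17:30-19:00.
Keanu ∩ Alice ∩ Uma: 10:30-11:30, 13:30-14:30, 17:30-19:00.
Keanu ∩ Alice ∩ Uma ∩ Kira: 10:30-11:30, 14:00-14:30, 17:30-19:00.
Keanu ∩ Alice ∩ Uma ∩ Kira ∩ Dana: 10:30-11:30, 17:30-19:00.
Summing the common windows: 60 + 90 = 150 minutes.

150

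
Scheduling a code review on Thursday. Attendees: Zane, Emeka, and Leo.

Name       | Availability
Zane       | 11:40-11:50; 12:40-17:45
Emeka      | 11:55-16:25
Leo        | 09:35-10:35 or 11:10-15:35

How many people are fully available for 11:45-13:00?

1

Leo can make the full 11:45-13:00 slot — that's 1.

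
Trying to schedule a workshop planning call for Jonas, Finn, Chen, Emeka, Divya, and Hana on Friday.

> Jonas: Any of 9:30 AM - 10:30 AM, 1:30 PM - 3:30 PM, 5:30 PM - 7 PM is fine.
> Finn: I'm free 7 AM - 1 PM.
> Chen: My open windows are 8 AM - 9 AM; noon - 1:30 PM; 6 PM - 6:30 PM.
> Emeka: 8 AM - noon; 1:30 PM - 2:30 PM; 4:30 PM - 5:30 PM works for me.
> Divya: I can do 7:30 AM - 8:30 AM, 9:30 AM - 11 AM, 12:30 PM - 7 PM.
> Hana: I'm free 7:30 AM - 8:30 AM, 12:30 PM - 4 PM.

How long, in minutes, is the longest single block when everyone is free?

0

Jonas ∩ Finn: 09:30-10:30.
Jonas ∩ Finn ∩ Chen: ∅.
Jonas ∩ Finn ∩ Chen ∩ Emeka: ∅.
Jonas ∩ Finn ∩ Chen ∩ Emeka ∩ Divya: ∅.
Jonas ∩ Finn ∩ Chen ∩ Emeka ∩ Divya ∩ Hana: ∅.
There is no time when everyone is free.
No common window exists, so the longest block is 0 minutes.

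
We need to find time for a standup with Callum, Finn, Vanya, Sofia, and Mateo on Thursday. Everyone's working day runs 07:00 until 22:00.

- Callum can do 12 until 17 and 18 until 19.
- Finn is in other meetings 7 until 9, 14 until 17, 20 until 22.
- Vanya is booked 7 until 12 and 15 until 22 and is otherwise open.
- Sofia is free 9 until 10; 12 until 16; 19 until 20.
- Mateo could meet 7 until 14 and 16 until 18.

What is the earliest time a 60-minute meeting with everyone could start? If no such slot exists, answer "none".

Callum free: 12:00-17:00, 18:00-19:00.
Finn free: 09:00-14:00, 17:00-20:00 (invert busy blocks within the working day).
Vanya free: 12:00-15:00 (invert busy blocks within the working day).
Sofia free: 09:00-10:00, 12:00-16:00, 19:00-20:00.
Mateo free: 07:00-14:00, 16:00-18:00.
Callum ∩ Finn: 12:00-14:00, 18:00-19:00.
Callum ∩ Finn ∩ Vanya: 12:00-14:00.
Callum ∩ Finn ∩ Vanya ∩ Sofia: 12:00-14:00.
Callum ∩ Finn ∩ Vanya ∩ Sofia ∩ Mateo: 12:00-14:00.
The first common window of at least 60 minutes is 12:00-14:00, so the earliest start is 12:00.

12:00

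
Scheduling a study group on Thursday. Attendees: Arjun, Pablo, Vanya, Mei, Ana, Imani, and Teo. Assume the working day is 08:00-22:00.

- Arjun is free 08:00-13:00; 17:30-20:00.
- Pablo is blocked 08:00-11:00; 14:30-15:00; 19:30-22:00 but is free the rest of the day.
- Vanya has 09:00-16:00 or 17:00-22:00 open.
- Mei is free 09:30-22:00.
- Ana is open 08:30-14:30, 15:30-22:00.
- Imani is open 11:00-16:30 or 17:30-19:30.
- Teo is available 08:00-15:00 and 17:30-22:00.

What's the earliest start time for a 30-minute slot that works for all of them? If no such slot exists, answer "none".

Arjun free: 08:00-13:00, 17:30-20:00.
Pablo free: 11:00-14:30, 15:00-19:30 (invert busy blocks within the working day).
Vanya free: 09:00-16:00, 17:00-22:00.
Mei free: 09:30-22:00.
Ana free: 08:30-14:30, 15:30-22:00.
Imani free: 11:00-16:30, 17:30-19:30.
Teo free: 08:00-15:00, 17:30-22:00.
Arjun ∩ Pablo: 11:00-13:00, 17:30-19:30.
Arjun ∩ Pablo ∩ Vanya: 11:00-13:00, 17:30-19:30.
Arjun ∩ Pablo ∩ Vanya ∩ Mei: 11:00-13:00, 17:30-19:30.
Arjun ∩ Pablo ∩ Vanya ∩ Mei ∩ Ana: 11:00-13:00, 17:30-19:30.
Arjun ∩ Pablo ∩ Vanya ∩ Mei ∩ Ana ∩ Imani: 11:00-13:00, 17:30-19:30.
Arjun ∩ Pablo ∩ Vanya ∩ Mei ∩ Ana ∩ Imani ∩ Teo: 11:00-13:00, 17:30-19:30.
The first common window of at least 30 minutes is 11:00-13:00, so the earliest start is 11:00.

11:00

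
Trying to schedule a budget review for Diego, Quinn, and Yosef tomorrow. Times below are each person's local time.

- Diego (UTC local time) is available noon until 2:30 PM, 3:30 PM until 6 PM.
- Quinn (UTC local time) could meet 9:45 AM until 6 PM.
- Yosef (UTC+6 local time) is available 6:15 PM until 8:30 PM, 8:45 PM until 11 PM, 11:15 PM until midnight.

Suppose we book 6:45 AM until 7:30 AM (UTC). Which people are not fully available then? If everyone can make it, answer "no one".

Diego in UTC: 12:00-14:30, 15:30-18:00.
Quinn in UTC: 09:45-18:00.
Yosef in UTC: 12:15-14:30, 14:45-17:00, 17:15-18:00 (subtract 6h to convert from UTC+6).
Diego: not fully free for 06:45-07:30. Quinn: not fully free for 06:45-07:30. Yosef: not fully free for 06:45-07:30.

Diego, Quinn, Yosef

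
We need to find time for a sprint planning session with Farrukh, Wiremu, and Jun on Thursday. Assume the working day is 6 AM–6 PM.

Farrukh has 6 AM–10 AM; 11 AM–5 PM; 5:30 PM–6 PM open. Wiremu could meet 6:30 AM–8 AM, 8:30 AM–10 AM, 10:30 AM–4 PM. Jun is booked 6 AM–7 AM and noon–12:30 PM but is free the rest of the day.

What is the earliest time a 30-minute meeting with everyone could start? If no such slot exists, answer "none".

Farrukh free: 06:00-10:00, 11:00-17:00, 17:30-18:00.
Wiremu free: 06:30-08:00, 08:30-10:00, 10:30-16:00.
Jun free: 07:00-12:00, 12:30-18:00 (invert busy blocks within the working day).
Farrukh ∩ Wiremu: 06:30-08:00, 08:30-10:00, 11:00-16:00.
Farrukh ∩ Wiremu ∩ Jun: 07:00-08:00, 08:30-10:00, 11:00-12:00, 12:30-16:00.
So the common availability across everyone is 07:00-08:00, 08:30-10:00, 11:00-12:00, 12:30-16:00.
The first common window of at least 30 minutes is 07:00-08:00, so the earliest start is 07:00.

07:00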